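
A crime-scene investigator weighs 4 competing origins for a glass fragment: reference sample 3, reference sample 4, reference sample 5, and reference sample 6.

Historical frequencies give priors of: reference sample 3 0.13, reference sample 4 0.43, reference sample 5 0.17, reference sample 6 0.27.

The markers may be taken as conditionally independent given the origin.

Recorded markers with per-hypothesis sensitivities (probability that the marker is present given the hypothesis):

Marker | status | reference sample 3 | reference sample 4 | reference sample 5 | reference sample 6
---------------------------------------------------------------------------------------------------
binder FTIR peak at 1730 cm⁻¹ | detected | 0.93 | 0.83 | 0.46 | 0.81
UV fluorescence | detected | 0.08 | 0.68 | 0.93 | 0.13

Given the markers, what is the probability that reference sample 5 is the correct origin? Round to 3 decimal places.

0.206

By Bayes' rule with conditional independence, the unnormalized weight for each hypothesis is prior × ∏ likelihoods:
  reference sample 3: 0.13 × 0.93 × 0.08 = 0.009672
  reference sample 4: 0.43 × 0.83 × 0.68 = 0.24269
  reference sample 5: 0.17 × 0.46 × 0.93 = 0.072726
  reference sample 6: 0.27 × 0.81 × 0.13 = 0.028431
Normalizing constant Z = 0.009672 + 0.24269 + 0.072726 + 0.028431 = 0.35352.
P(reference sample 5 | evidence) = 0.072726 / 0.35352 ≈ 0.206.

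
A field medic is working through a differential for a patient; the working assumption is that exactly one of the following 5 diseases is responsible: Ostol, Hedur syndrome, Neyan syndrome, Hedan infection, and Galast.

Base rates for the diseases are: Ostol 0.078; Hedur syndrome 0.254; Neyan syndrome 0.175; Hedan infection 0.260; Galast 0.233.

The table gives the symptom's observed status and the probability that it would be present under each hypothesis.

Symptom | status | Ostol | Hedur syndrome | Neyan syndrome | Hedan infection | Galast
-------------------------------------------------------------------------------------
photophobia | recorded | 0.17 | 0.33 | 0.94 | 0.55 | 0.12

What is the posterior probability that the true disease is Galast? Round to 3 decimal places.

By Bayes' rule, the unnormalized weight for each hypothesis is prior × likelihood:
  Ostol: 0.078 × 0.17 = 0.01326
  Hedur syndrome: 0.254 × 0.33 = 0.08382
  Neyan syndrome: 0.175 × 0.94 = 0.1645
  Hedan infection: 0.260 × 0.55 = 0.143
  Galast: 0.233 × 0.12 = 0.02796
The unnormalized weights sum to 0.43254.
P(Galast | evidence) = 0.02796 / 0.43254 ≈ 0.065.

0.065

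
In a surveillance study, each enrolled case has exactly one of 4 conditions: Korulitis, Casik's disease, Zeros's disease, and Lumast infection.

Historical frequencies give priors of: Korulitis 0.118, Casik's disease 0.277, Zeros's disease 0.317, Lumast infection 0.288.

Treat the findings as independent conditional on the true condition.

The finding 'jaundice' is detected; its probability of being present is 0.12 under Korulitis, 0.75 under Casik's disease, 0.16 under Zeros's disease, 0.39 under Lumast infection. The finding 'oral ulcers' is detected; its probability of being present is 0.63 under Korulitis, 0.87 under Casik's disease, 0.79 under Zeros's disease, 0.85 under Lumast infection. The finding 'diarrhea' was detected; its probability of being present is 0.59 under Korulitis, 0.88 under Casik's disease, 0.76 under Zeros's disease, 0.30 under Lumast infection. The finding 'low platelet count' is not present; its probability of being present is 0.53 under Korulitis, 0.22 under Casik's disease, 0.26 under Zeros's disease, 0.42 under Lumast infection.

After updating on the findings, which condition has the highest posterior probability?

By Bayes' rule with conditional independence, the unnormalized weight for each hypothesis is prior × ∏ likelihoods (using 1 − P(present | H) for each absent finding):
  Korulitis: 0.118 × 0.12 × 0.63 × 0.59 × (1 − 0.53) = 0.0024737
  Casik's disease: 0.277 × 0.75 × 0.87 × 0.88 × (1 − 0.22) = 0.12406
  Zeros's disease: 0.317 × 0.16 × 0.79 × 0.76 × (1 − 0.26) = 0.022535
  Lumast infection: 0.288 × 0.39 × 0.85 × 0.30 × (1 − 0.42) = 0.016612
Normalizing constant Z = 0.0024737 + 0.12406 + 0.022535 + 0.016612 = 0.16568.
P(Korulitis | evidence) ≈ 0.0024737 / 0.16568 ≈ 0.015
P(Casik's disease | evidence) ≈ 0.12406 / 0.16568 ≈ 0.749
P(Zeros's disease | evidence) ≈ 0.022535 / 0.16568 ≈ 0.136
P(Lumast infection | evidence) ≈ 0.016612 / 0.16568 ≈ 0.100
The largest is 0.749, so Casik's disease is most probable.

Casik's disease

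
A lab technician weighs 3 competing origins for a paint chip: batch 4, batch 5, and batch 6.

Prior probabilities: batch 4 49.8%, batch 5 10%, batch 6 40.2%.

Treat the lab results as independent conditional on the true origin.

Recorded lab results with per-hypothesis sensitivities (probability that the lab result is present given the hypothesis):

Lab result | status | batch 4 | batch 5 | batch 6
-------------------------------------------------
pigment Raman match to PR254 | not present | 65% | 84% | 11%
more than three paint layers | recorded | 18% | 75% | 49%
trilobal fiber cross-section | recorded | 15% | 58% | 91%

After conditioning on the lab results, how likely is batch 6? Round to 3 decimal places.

By Bayes' rule with conditional independence, the unnormalized weight for each hypothesis is prior × ∏ likelihoods (using 1 − P(present | H) for each absent lab result):
  batch 4: 0.498 × (1 − 0.65) × 0.18 × 0.15 = 0.0047061
  batch 5: 0.100 × (1 − 0.84) × 0.75 × 0.58 = 0.00696
  batch 6: 0.402 × (1 − 0.11) × 0.49 × 0.91 = 0.15953
Normalizing constant Z = 0.0047061 + 0.00696 + 0.15953 = 0.1712.
P(batch 6 | evidence) = 0.15953 / 0.1712 ≈ 0.932.

0.932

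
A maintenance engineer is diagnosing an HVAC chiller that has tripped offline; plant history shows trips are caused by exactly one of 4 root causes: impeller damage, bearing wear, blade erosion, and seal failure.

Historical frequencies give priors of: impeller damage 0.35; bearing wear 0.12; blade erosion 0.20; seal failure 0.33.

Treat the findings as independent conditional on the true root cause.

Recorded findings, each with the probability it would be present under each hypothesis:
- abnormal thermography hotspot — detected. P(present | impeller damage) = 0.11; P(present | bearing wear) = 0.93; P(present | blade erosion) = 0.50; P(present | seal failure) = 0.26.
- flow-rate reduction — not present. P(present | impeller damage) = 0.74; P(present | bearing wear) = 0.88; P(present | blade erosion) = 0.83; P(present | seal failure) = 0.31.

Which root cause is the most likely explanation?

For each hypothesis, the unnormalized posterior weight is prior × product of the finding likelihoods (using 1 − P(present | H) for each absent finding):
  impeller damage: 0.35 × 0.11 × (1 − 0.74) = 0.01001
  bearing wear: 0.12 × 0.93 × (1 − 0.88) = 0.013392
  blade erosion: 0.20 × 0.50 × (1 − 0.83) = 0.017
  seal failure: 0.33 × 0.26 × (1 − 0.31) = 0.059202
The unnormalized weights sum to 0.099604.
P(impeller damage | evidence) ≈ 0.01001 / 0.099604 ≈ 0.100
P(bearing wear | evidence) ≈ 0.013392 / 0.099604 ≈ 0.134
P(blade erosion | evidence) ≈ 0.017 / 0.099604 ≈ 0.171
P(seal failure | evidence) ≈ 0.059202 / 0.099604 ≈ 0.594
The largest is 0.594, so seal failure is most probable.

seal failure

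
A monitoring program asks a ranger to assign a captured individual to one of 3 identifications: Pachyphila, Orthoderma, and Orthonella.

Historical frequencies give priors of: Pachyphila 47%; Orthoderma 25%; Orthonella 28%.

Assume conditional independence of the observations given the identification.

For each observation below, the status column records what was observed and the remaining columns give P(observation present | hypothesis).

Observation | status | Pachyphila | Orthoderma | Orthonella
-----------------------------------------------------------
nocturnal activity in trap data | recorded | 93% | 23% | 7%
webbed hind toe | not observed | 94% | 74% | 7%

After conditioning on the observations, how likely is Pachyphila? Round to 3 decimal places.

For each hypothesis, the unnormalized posterior weight is prior × product of the observation likelihoods (using 1 − P(present | H) for each absent observation):
  Pachyphila: 0.47 × 0.93 × (1 − 0.94) = 0.026226
  Orthoderma: 0.25 × 0.23 × (1 − 0.74) = 0.01495
  Orthonella: 0.28 × 0.07 × (1 − 0.07) = 0.018228
The unnormalized weights sum to 0.059404.
P(Pachyphila | evidence) = 0.026226 / 0.059404 ≈ 0.441.

0.441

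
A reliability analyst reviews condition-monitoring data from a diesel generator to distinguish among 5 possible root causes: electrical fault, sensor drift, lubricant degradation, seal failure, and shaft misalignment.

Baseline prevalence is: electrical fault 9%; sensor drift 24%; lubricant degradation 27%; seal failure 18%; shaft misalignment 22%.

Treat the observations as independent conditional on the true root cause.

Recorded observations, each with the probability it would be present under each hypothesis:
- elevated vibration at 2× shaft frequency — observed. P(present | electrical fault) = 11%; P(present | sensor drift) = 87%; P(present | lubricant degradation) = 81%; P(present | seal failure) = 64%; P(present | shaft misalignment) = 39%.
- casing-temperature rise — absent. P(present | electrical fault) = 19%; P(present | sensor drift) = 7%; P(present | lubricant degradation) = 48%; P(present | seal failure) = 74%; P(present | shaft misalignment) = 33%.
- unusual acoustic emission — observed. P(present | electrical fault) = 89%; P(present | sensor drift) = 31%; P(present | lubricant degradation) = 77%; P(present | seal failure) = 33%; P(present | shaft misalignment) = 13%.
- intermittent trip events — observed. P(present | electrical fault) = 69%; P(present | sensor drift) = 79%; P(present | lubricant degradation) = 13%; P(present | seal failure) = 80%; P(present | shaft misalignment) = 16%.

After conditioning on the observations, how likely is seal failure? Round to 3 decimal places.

By Bayes' rule with conditional independence, the unnormalized weight for each hypothesis is prior × ∏ likelihoods (using 1 − P(present | H) for each absent observation):
  electrical fault: 0.09 × 0.11 × (1 − 0.19) × 0.89 × 0.69 = 0.0049245
  sensor drift: 0.24 × 0.87 × (1 − 0.07) × 0.31 × 0.79 = 0.047556
  lubricant degradation: 0.27 × 0.81 × (1 − 0.48) × 0.77 × 0.13 = 0.011384
  seal failure: 0.18 × 0.64 × (1 − 0.74) × 0.33 × 0.80 = 0.0079073
  shaft misalignment: 0.22 × 0.39 × (1 − 0.33) × 0.13 × 0.16 = 0.0011957
The unnormalized weights sum to 0.072967.
P(seal failure | evidence) = 0.0079073 / 0.072967 ≈ 0.108.

0.108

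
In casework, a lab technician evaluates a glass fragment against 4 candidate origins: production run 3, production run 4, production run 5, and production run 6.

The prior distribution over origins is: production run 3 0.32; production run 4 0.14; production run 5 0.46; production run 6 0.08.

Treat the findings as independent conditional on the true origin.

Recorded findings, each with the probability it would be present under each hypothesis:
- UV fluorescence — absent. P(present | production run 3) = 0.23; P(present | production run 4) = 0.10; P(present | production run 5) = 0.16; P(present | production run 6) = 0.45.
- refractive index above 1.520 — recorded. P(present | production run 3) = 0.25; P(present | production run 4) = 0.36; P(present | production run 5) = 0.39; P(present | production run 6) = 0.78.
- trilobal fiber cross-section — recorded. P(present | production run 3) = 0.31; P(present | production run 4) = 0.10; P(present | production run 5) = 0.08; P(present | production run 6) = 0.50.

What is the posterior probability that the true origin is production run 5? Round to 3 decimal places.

Multiply each prior by the joint likelihood of the evidence pattern (using 1 − P(present | H) for each absent finding):
  production run 3: 0.32 × (1 − 0.23) × 0.25 × 0.31 = 0.019096
  production run 4: 0.14 × (1 − 0.10) × 0.36 × 0.10 = 0.004536
  production run 5: 0.46 × (1 − 0.16) × 0.39 × 0.08 = 0.012056
  production run 6: 0.08 × (1 − 0.45) × 0.78 × 0.50 = 0.01716
Normalizing constant Z = 0.019096 + 0.004536 + 0.012056 + 0.01716 = 0.052848.
P(production run 5 | evidence) = 0.012056 / 0.052848 ≈ 0.228.

0.228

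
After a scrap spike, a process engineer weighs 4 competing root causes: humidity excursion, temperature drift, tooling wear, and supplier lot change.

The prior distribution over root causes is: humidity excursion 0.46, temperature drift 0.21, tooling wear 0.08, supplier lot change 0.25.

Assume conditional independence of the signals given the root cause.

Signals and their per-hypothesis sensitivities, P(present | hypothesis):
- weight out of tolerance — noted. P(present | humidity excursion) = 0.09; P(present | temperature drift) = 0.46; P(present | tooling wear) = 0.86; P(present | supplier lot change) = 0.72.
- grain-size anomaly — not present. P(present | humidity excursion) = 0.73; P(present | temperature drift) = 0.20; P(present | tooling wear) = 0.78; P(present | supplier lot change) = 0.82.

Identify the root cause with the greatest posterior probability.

temperature drift

By Bayes' rule with conditional independence, the unnormalized weight for each hypothesis is prior × ∏ likelihoods (using 1 − P(present | H) for each absent signal):
  humidity excursion: 0.46 × 0.09 × (1 − 0.73) = 0.011178
  temperature drift: 0.21 × 0.46 × (1 − 0.20) = 0.07728
  tooling wear: 0.08 × 0.86 × (1 − 0.78) = 0.015136
  supplier lot change: 0.25 × 0.72 × (1 − 0.82) = 0.0324
Marginal likelihood of the evidence = 0.13599.
P(humidity excursion | evidence) ≈ 0.011178 / 0.13599 ≈ 0.082
P(temperature drift | evidence) ≈ 0.07728 / 0.13599 ≈ 0.568
P(tooling wear | evidence) ≈ 0.015136 / 0.13599 ≈ 0.111
P(supplier lot change | evidence) ≈ 0.0324 / 0.13599 ≈ 0.238
The largest is 0.568, so temperature drift is most probable.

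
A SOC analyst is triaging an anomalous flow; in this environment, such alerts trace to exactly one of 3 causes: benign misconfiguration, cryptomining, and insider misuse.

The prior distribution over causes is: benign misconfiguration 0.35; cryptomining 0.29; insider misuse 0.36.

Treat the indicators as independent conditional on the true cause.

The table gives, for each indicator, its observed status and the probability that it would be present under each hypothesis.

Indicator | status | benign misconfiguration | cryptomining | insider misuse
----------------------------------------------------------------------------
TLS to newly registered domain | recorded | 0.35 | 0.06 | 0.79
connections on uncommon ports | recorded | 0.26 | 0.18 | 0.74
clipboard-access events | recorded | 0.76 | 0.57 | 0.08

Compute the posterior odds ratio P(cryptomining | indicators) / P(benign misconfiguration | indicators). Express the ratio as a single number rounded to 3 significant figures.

The normalizing constant cancels in an odds ratio, so compute prior × likelihood for the two hypotheses only:
  cryptomining: 0.29 × 0.06 × 0.18 × 0.57 = 0.0017852
  benign misconfiguration: 0.35 × 0.35 × 0.26 × 0.76 = 0.024206
Odds(cryptomining : benign misconfiguration) = 0.0017852 / 0.024206 ≈ 0.0738.

0.0738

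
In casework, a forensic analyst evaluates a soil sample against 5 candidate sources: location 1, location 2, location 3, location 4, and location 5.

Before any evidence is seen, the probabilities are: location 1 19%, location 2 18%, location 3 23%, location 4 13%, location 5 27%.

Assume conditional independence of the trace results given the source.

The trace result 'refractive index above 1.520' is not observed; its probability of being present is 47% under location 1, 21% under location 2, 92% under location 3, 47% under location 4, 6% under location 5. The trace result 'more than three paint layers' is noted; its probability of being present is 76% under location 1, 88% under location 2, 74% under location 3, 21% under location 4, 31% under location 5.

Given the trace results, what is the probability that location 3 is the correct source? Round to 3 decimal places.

By Bayes' rule with conditional independence, the unnormalized weight for each hypothesis is prior × ∏ likelihoods (using 1 − P(present | H) for each absent trace result):
  location 1: 0.19 × (1 − 0.47) × 0.76 = 0.076532
  location 2: 0.18 × (1 − 0.21) × 0.88 = 0.12514
  location 3: 0.23 × (1 − 0.92) × 0.74 = 0.013616
  location 4: 0.13 × (1 − 0.47) × 0.21 = 0.014469
  location 5: 0.27 × (1 − 0.06) × 0.31 = 0.078678
Normalizing constant Z = 0.076532 + 0.12514 + 0.013616 + 0.014469 + 0.078678 = 0.30843.
P(location 3 | evidence) = 0.013616 / 0.30843 ≈ 0.044.

0.044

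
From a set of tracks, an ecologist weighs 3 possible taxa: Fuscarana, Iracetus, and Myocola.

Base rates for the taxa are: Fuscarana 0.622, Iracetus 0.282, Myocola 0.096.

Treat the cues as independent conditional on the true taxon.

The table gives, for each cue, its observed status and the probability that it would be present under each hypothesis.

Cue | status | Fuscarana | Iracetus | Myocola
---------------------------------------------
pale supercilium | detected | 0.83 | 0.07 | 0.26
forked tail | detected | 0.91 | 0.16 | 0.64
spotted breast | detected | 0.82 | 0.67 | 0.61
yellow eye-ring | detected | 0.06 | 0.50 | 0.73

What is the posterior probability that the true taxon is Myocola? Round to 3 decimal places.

Multiply each prior by the joint likelihood of the cue pattern:
  Fuscarana: 0.622 × 0.83 × 0.91 × 0.82 × 0.06 = 0.023114
  Iracetus: 0.282 × 0.07 × 0.16 × 0.67 × 0.50 = 0.0010581
  Myocola: 0.096 × 0.26 × 0.64 × 0.61 × 0.73 = 0.0071134
Marginal likelihood of the evidence = 0.031285.
P(Myocola | evidence) = 0.0071134 / 0.031285 ≈ 0.227.

0.227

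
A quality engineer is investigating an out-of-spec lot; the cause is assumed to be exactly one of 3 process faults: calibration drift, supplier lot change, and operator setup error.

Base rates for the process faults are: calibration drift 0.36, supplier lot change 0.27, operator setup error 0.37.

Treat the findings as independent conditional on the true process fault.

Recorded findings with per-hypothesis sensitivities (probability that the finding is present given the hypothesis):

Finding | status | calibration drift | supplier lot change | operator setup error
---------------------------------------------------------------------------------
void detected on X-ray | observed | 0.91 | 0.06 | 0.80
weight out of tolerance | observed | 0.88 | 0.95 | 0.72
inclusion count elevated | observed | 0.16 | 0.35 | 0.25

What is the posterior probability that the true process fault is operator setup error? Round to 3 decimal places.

0.508

For each hypothesis, the unnormalized posterior weight is prior × product of the finding likelihoods:
  calibration drift: 0.36 × 0.91 × 0.88 × 0.16 = 0.046126
  supplier lot change: 0.27 × 0.06 × 0.95 × 0.35 = 0.0053865
  operator setup error: 0.37 × 0.80 × 0.72 × 0.25 = 0.05328
Normalizing constant Z = 0.046126 + 0.0053865 + 0.05328 = 0.10479.
P(operator setup error | evidence) = 0.05328 / 0.10479 ≈ 0.508.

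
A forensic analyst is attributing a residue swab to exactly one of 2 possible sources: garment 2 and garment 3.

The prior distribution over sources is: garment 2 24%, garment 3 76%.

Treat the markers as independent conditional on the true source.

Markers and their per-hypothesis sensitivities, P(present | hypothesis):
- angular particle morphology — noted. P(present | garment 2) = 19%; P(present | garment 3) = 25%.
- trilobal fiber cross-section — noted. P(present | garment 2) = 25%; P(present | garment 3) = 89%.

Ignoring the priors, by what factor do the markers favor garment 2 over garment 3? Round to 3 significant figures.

0.213

Joint likelihood of the marker pattern under each hypothesis:
  garment 2: 0.19 × 0.25 = 0.0475
  garment 3: 0.25 × 0.89 = 0.2225
Bayes factor = 0.0475 / 0.2225 ≈ 0.213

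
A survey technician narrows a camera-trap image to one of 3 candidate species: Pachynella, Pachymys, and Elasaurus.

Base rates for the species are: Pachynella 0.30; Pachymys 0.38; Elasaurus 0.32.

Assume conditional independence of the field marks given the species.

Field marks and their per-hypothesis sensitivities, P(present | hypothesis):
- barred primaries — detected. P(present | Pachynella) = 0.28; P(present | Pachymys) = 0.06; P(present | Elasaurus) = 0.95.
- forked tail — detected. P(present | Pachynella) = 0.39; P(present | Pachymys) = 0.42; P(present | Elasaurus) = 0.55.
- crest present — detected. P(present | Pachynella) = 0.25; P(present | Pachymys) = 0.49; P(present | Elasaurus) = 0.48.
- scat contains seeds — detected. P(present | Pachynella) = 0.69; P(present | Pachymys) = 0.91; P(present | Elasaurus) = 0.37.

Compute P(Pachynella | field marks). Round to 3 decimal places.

0.143

Multiply each prior by the joint likelihood of the field mark pattern:
  Pachynella: 0.30 × 0.28 × 0.39 × 0.25 × 0.69 = 0.0056511
  Pachymys: 0.38 × 0.06 × 0.42 × 0.49 × 0.91 = 0.0042699
  Elasaurus: 0.32 × 0.95 × 0.55 × 0.48 × 0.37 = 0.029695
Normalizing constant Z = 0.0056511 + 0.0042699 + 0.029695 = 0.039616.
P(Pachynella | evidence) = 0.0056511 / 0.039616 ≈ 0.143.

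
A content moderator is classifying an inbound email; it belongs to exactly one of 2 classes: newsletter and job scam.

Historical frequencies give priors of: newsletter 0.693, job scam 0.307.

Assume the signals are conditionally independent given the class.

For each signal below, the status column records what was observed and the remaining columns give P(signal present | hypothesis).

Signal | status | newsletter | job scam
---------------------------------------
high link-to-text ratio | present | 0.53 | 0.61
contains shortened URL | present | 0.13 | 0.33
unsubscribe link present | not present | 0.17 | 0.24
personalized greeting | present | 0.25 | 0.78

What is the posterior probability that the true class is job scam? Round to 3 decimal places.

By Bayes' rule with conditional independence, the unnormalized weight for each hypothesis is prior × ∏ likelihoods (using 1 − P(present | H) for each absent signal):
  newsletter: 0.693 × 0.53 × 0.13 × (1 − 0.17) × 0.25 = 0.0099076
  job scam: 0.307 × 0.61 × 0.33 × (1 − 0.24) × 0.78 = 0.036635
Normalizing constant Z = 0.0099076 + 0.036635 = 0.046542.
P(job scam | evidence) = 0.036635 / 0.046542 ≈ 0.787.

0.787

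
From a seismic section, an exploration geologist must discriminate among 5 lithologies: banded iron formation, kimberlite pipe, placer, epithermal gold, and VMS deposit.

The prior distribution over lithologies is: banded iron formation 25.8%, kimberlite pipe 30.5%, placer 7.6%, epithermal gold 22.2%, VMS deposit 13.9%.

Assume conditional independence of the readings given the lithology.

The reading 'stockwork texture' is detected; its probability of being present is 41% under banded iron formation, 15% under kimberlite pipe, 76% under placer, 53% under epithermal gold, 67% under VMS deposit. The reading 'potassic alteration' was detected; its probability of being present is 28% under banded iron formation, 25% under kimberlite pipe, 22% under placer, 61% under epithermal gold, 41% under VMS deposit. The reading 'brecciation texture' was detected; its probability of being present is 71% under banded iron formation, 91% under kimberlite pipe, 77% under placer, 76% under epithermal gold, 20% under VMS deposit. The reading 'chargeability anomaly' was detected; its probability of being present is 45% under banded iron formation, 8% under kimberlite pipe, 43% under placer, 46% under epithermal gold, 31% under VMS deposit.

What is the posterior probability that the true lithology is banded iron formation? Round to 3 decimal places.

For each hypothesis, the unnormalized posterior weight is prior × product of the reading likelihoods:
  banded iron formation: 0.258 × 0.41 × 0.28 × 0.71 × 0.45 = 0.0094631
  kimberlite pipe: 0.305 × 0.15 × 0.25 × 0.91 × 0.08 = 0.00083265
  placer: 0.076 × 0.76 × 0.22 × 0.77 × 0.43 = 0.0042074
  epithermal gold: 0.222 × 0.53 × 0.61 × 0.76 × 0.46 = 0.025092
  VMS deposit: 0.139 × 0.67 × 0.41 × 0.20 × 0.31 = 0.0023674
Marginal likelihood of the evidence = 0.041962.
P(banded iron formation | evidence) = 0.0094631 / 0.041962 ≈ 0.226.

0.226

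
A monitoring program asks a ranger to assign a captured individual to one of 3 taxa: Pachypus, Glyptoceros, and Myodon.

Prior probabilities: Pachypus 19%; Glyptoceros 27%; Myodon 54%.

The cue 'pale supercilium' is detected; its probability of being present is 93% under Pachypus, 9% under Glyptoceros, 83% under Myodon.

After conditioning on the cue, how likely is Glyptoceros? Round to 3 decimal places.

Multiply each prior by the likelihood of the cue:
  Pachypus: 0.19 × 0.93 = 0.1767
  Glyptoceros: 0.27 × 0.09 = 0.0243
  Myodon: 0.54 × 0.83 = 0.4482
Normalizing constant Z = 0.1767 + 0.0243 + 0.4482 = 0.6492.
P(Glyptoceros | evidence) = 0.0243 / 0.6492 ≈ 0.037.

0.037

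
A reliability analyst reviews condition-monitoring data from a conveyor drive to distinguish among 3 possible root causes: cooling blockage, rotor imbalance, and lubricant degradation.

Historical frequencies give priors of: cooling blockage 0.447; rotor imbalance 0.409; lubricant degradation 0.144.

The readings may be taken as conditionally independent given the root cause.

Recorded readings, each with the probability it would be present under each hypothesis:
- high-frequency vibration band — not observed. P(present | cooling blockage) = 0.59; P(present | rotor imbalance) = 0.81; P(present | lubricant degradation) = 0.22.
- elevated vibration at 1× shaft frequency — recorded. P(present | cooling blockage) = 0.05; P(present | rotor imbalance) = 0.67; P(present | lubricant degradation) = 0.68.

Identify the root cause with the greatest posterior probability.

lubricant degradation

For each hypothesis, the unnormalized posterior weight is prior × product of the reading likelihoods (using 1 − P(present | H) for each absent reading):
  cooling blockage: 0.447 × (1 − 0.59) × 0.05 = 0.0091635
  rotor imbalance: 0.409 × (1 − 0.81) × 0.67 = 0.052066
  lubricant degradation: 0.144 × (1 − 0.22) × 0.68 = 0.076378
Marginal likelihood of the evidence = 0.13761.
P(cooling blockage | evidence) ≈ 0.0091635 / 0.13761 ≈ 0.067
P(rotor imbalance | evidence) ≈ 0.052066 / 0.13761 ≈ 0.378
P(lubricant degradation | evidence) ≈ 0.076378 / 0.13761 ≈ 0.555
The largest is 0.555, so lubricant degradation is most probable.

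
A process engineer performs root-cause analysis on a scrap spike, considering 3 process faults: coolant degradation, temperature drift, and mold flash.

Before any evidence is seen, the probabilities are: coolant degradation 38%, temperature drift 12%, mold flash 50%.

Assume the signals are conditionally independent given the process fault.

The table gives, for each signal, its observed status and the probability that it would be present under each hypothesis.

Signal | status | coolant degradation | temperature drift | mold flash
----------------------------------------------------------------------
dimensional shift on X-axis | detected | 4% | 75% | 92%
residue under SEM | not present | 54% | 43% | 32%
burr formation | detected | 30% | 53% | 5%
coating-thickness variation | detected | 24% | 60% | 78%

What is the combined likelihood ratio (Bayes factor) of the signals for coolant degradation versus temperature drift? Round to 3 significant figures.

The Bayes factor is the ratio of the joint likelihoods of the signal pattern under the two hypotheses (using 1 − P(present | H) for each absent signal).
  coolant degradation: 0.04 × (1 − 0.54) × 0.30 × 0.24 = 0.0013248
  temperature drift: 0.75 × (1 − 0.43) × 0.53 × 0.60 = 0.13595
Bayes factor = 0.0013248 / 0.13595 ≈ 0.00975

0.00975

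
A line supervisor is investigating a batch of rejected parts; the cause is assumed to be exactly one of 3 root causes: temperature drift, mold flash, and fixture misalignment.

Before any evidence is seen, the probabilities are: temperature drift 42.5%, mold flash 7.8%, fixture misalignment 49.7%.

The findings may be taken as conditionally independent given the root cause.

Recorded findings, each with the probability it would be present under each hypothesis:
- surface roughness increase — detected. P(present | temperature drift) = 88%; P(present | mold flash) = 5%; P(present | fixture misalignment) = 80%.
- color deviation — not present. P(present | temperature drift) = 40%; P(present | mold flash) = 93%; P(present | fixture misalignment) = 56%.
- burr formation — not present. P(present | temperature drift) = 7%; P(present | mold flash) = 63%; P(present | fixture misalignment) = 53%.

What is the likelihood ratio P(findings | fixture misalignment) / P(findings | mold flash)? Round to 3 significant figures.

Take the product of per-finding likelihoods under each hypothesis (using 1 − P(present | H) for each absent finding), then divide.
  fixture misalignment: 0.80 × (1 − 0.56) × (1 − 0.53) = 0.16544
  mold flash: 0.05 × (1 − 0.93) × (1 − 0.63) = 0.001295
Bayes factor = 0.16544 / 0.001295 ≈ 128

128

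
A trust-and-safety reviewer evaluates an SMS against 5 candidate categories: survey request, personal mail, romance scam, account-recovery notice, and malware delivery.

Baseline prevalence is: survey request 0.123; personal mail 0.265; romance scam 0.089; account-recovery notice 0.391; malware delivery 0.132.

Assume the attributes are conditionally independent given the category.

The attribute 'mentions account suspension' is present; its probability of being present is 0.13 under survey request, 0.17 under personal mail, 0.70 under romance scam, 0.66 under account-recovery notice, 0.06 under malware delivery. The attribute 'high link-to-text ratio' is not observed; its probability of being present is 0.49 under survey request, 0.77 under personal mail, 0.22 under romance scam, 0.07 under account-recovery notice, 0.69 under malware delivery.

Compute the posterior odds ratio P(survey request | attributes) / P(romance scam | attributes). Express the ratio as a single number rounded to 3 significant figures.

Unnormalized posterior weight (prior times the attribute likelihoods) for each of the two hypotheses (using 1 − P(present | H) for each absent attribute):
  survey request: 0.123 × 0.13 × (1 − 0.49) = 0.0081549
  romance scam: 0.089 × 0.70 × (1 − 0.22) = 0.048594
Posterior odds = 0.0081549 / 0.048594 ≈ 0.168.

0.168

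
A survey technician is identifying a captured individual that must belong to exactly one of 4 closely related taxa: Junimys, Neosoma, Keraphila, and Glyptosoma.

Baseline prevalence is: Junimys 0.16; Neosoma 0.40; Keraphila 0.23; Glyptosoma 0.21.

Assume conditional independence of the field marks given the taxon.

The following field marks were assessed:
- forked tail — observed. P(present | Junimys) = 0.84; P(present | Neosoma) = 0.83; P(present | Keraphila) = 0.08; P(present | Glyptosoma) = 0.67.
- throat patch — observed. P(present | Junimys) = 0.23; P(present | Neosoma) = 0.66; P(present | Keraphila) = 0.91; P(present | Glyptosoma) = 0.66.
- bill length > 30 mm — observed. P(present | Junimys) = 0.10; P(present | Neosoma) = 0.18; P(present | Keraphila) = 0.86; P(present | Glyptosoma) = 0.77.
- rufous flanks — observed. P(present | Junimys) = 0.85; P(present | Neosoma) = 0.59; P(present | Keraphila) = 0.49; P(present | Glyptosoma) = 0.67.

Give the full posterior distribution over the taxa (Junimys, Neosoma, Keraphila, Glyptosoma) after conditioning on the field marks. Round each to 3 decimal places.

Multiply each prior by the joint likelihood of the field mark pattern:
  Junimys: 0.16 × 0.84 × 0.23 × 0.10 × 0.85 = 0.0026275
  Neosoma: 0.40 × 0.83 × 0.66 × 0.18 × 0.59 = 0.023271
  Keraphila: 0.23 × 0.08 × 0.91 × 0.86 × 0.49 = 0.0070559
  Glyptosoma: 0.21 × 0.67 × 0.66 × 0.77 × 0.67 = 0.047908
Normalizing constant Z = 0.0026275 + 0.023271 + 0.0070559 + 0.047908 = 0.080861.
P(Junimys | evidence) = 0.0026275 / 0.080861 ≈ 0.032
P(Neosoma | evidence) = 0.023271 / 0.080861 ≈ 0.288
P(Keraphila | evidence) = 0.0070559 / 0.080861 ≈ 0.087
P(Glyptosoma | evidence) = 0.047908 / 0.080861 ≈ 0.592

0.032, 0.288, 0.087, 0.592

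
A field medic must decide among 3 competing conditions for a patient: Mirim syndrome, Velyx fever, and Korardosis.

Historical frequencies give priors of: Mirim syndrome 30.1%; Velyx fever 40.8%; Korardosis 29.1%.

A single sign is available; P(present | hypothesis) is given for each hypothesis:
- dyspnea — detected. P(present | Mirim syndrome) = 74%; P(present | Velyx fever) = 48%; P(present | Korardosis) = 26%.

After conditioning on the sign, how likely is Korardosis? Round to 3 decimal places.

For each hypothesis, the unnormalized posterior weight is prior × likelihood:
  Mirim syndrome: 0.301 × 0.74 = 0.22274
  Velyx fever: 0.408 × 0.48 = 0.19584
  Korardosis: 0.291 × 0.26 = 0.07566
The unnormalized weights sum to 0.49424.
P(Korardosis | evidence) = 0.07566 / 0.49424 ≈ 0.153.

0.153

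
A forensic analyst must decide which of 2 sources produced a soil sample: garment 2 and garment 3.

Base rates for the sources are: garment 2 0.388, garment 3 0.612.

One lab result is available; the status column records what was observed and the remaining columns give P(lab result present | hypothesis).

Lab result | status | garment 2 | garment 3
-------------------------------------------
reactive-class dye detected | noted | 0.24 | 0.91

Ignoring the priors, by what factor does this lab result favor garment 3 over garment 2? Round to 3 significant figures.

3.79

The Bayes factor is the ratio of the two likelihoods.
  garment 3: 0.91
  garment 2: 0.24
Bayes factor = 0.91 / 0.24 ≈ 3.79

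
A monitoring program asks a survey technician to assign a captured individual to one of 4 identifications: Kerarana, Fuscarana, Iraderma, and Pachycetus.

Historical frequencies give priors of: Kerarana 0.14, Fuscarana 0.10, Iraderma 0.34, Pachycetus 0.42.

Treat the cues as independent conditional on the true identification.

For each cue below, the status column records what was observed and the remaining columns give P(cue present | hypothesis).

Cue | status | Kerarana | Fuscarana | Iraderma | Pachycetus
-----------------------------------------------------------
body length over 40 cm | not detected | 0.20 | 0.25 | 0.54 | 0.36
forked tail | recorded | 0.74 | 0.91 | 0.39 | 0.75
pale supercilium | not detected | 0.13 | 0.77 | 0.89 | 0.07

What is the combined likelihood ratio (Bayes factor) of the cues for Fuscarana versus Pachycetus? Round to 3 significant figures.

Take the product of per-cue likelihoods under each hypothesis (using 1 − P(present | H) for each absent cue), then divide.
  Fuscarana: (1 − 0.25) × 0.91 × (1 − 0.77) = 0.15697
  Pachycetus: (1 − 0.36) × 0.75 × (1 − 0.07) = 0.4464
Bayes factor = 0.15697 / 0.4464 ≈ 0.352

0.352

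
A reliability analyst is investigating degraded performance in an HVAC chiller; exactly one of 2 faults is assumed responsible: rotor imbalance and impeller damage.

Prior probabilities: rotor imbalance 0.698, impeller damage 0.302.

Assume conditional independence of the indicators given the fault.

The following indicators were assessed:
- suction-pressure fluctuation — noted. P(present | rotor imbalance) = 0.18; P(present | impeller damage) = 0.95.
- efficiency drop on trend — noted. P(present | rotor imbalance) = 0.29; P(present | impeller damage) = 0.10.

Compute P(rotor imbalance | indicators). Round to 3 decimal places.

By Bayes' rule with conditional independence, the unnormalized weight for each hypothesis is prior × ∏ likelihoods:
  rotor imbalance: 0.698 × 0.18 × 0.29 = 0.036436
  impeller damage: 0.302 × 0.95 × 0.10 = 0.02869
Marginal likelihood of the evidence = 0.065126.
P(rotor imbalance | evidence) = 0.036436 / 0.065126 ≈ 0.559.

0.559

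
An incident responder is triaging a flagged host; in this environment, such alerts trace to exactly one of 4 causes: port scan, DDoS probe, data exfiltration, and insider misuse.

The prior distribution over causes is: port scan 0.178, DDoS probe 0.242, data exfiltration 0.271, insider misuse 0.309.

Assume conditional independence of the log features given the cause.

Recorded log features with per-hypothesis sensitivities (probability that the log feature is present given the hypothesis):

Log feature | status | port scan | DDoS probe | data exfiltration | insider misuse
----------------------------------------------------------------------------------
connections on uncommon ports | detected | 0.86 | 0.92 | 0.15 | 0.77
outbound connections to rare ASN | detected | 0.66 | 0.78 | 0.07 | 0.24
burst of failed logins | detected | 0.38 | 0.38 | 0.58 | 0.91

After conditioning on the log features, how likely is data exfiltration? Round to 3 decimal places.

For each hypothesis, the unnormalized posterior weight is prior × product of the log feature likelihoods:
  port scan: 0.178 × 0.86 × 0.66 × 0.38 = 0.038392
  DDoS probe: 0.242 × 0.92 × 0.78 × 0.38 = 0.06599
  data exfiltration: 0.271 × 0.15 × 0.07 × 0.58 = 0.0016504
  insider misuse: 0.309 × 0.77 × 0.24 × 0.91 = 0.051964
Marginal likelihood of the evidence = 0.158.
P(data exfiltration | evidence) = 0.0016504 / 0.158 ≈ 0.010.

0.010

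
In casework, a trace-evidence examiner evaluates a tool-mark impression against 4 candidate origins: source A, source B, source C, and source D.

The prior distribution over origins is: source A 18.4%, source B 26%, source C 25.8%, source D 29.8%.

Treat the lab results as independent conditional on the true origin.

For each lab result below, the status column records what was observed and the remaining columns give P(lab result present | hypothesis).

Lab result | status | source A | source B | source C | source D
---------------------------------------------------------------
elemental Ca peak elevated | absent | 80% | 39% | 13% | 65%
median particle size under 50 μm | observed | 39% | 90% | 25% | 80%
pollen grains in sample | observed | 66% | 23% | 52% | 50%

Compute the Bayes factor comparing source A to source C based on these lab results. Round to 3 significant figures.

Joint likelihood of the lab result pattern under each hypothesis (using 1 − P(present | H) for each absent lab result):
  source A: (1 − 0.80) × 0.39 × 0.66 = 0.05148
  source C: (1 − 0.13) × 0.25 × 0.52 = 0.1131
Bayes factor = 0.05148 / 0.1131 ≈ 0.455

0.455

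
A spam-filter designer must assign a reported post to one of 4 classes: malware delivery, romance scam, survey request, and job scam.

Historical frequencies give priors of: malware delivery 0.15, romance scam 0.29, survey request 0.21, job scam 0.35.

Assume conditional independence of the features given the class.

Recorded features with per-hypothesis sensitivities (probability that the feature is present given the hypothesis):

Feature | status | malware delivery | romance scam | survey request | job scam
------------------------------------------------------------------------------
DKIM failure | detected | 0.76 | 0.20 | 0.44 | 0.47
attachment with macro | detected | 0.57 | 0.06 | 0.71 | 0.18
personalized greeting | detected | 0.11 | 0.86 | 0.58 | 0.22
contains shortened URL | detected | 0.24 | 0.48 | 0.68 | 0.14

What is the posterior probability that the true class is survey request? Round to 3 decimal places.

Multiply each prior by the joint likelihood of the feature pattern:
  malware delivery: 0.15 × 0.76 × 0.57 × 0.11 × 0.24 = 0.0017155
  romance scam: 0.29 × 0.20 × 0.06 × 0.86 × 0.48 = 0.0014365
  survey request: 0.21 × 0.44 × 0.71 × 0.58 × 0.68 = 0.025874
  job scam: 0.35 × 0.47 × 0.18 × 0.22 × 0.14 = 0.00091199
The unnormalized weights sum to 0.029938.
P(survey request | evidence) = 0.025874 / 0.029938 ≈ 0.864.

0.864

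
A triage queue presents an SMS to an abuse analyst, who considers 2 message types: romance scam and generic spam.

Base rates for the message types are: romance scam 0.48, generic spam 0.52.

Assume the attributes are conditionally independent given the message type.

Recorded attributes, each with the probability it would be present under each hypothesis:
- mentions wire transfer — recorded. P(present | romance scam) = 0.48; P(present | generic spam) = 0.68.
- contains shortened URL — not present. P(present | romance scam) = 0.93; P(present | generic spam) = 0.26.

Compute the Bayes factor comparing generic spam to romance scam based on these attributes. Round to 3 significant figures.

15.0

The Bayes factor is the ratio of the joint likelihoods of the attribute pattern under the two hypotheses (using 1 − P(present | H) for each absent attribute).
  generic spam: 0.68 × (1 − 0.26) = 0.5032
  romance scam: 0.48 × (1 − 0.93) = 0.0336
Bayes factor = 0.5032 / 0.0336 ≈ 15.0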